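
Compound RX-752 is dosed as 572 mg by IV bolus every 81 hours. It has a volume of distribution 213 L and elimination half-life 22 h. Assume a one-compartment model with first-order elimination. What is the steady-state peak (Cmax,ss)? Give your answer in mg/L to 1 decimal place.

τ/t½ = 81/22 ≈ 3.6818, so fraction remaining f = (1/2)^(81/22) ≈ 0.0779.
At steady state, accumulation factor R = 1/(1 − e^(−kτ)) ≈ 1.0845.
Single-dose peak C₀ = D/Vd = 572/213 ≈ 2.685 mg/L.
Steady-state peak Cmax,ss = C₀·R ≈ 2.685 × 1.0845 ≈ 2.912 mg/L.

2.9 mg/L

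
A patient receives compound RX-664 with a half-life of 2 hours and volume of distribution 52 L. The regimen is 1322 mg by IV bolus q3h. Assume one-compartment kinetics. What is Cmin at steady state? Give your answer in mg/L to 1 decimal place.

τ/t½ = 3/2 ≈ 1.5, so fraction remaining f = (1/2)^(3/2) ≈ 0.3536.
Each bolus raises the concentration by D/Vd = 1322/52 ≈ 25.423 mg/L.
Steady-state trough Cmin,ss = C₀·f/(1−f) ≈ 25.423 × 0.3536/0.6464 ≈ 13.907 mg/L.

13.9 mg/L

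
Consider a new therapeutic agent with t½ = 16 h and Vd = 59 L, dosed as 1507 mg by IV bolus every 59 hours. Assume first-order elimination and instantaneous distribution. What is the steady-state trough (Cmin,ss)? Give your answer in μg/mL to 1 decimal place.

Over one 59-h interval, 59/16 ≈ 3.6875 half-lives elapse, leaving f ≈ 0.0776 of each dose.
Single-dose peak C₀ = D/Vd = 1507/59 ≈ 25.542 μg/mL.
Steady-state trough Cmin,ss = C₀·f/(1−f) ≈ 25.542 × 0.0776/0.9224 ≈ 2.149 μg/mL.

2.1 μg/mL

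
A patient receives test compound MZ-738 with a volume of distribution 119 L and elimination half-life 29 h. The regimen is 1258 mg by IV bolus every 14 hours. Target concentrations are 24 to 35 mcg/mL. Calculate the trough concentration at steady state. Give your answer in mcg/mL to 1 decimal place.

26.6 mcg/mL

k = ln2/t½ = ln2/29 ≈ 0.023902 h⁻¹; fraction remaining f = e^(−kτ) = e^(−0.023902×14) ≈ 0.7156.
Accumulation ratio R = 1/(1 − f) ≈ 1/0.2844 ≈ 3.5162.
Single-dose peak C₀ = D/Vd = 1258/119 ≈ 10.571 mcg/mL.
Cmax,ss = C₀/(1 − f) ≈ 10.571/0.2844 ≈ 37.169 mcg/mL.
Steady-state trough Cmin,ss = Cmax,ss·f ≈ 37.169 × 0.7156 ≈ 26.598 mcg/mL.
Trough 26.6 mcg/mL vs MEC 24 mcg/mL: adequate.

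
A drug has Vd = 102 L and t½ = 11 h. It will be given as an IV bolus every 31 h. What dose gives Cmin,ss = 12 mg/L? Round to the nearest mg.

τ/t½ = 31/11 ≈ 2.8182, so f = (1/2)^(31/11) ≈ 0.141789.
Cmin,ss = (D/Vd)·f/(1−f), so D = Cmin,ss·Vd·(1−f)/f.
D = 12 × 102 × (1−f)/f ≈ 12 × 102 × 6.05273 ≈ 7408.54 mg.

7409 mg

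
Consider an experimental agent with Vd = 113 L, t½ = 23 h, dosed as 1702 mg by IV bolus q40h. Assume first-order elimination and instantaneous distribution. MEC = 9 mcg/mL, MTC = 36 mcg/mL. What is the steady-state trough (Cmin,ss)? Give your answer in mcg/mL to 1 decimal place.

Over one 40-h interval, 40/23 ≈ 1.7391 half-lives elapse, leaving f ≈ 0.2996 of each dose.
Accumulation ratio R = 1/(1 − f) ≈ 1/0.7004 ≈ 1.4278.
Each bolus raises the concentration by D/Vd = 1702/113 ≈ 15.062 mcg/mL.
Steady-state peak Cmax,ss = C₀·R ≈ 15.062 × 1.4278 ≈ 21.506 mcg/mL.
One interval later, Cmin,ss = Cmax,ss·e^(−kτ) ≈ 21.506 × 0.2996 ≈ 6.443 mcg/mL.
Trough 6.4 mcg/mL vs MEC 9 mcg/mL: subtherapeutic.

6.4 mcg/mL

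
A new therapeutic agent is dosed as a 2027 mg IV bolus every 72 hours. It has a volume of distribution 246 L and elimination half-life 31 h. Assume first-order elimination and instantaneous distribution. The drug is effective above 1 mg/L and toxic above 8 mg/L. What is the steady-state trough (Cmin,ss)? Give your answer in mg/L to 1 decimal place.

2.1 mg/L

τ/t½ = 72/31 ≈ 2.3226, so fraction remaining f = (1/2)^(72/31) ≈ 0.1999.
At steady state, accumulation factor R = 1/(1 − e^(−kτ)) ≈ 1.2498.
Each bolus raises the concentration by D/Vd = 2027/246 ≈ 8.240 mg/L.
Steady-state peak Cmax,ss = C₀·R ≈ 8.240 × 1.2498 ≈ 10.298 mg/L.
One interval later, Cmin,ss = Cmax,ss·e^(−kτ) ≈ 10.298 × 0.1999 ≈ 2.059 mg/L.
Trough 2.1 mg/L vs MEC 1 mg/L: adequate.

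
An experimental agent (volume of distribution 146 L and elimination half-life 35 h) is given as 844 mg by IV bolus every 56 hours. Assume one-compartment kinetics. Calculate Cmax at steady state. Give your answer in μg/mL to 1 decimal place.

8.6 μg/mL

τ/t½ = 56/35 ≈ 1.6, so fraction remaining f = (1/2)^(56/35) ≈ 0.3299.
At steady state, accumulation factor R = 1/(1 − e^(−kτ)) ≈ 1.4923.
Single-dose peak C₀ = D/Vd = 844/146 ≈ 5.781 μg/mL.
Steady-state peak Cmax,ss = C₀·R ≈ 5.781 × 1.4923 ≈ 8.627 μg/mL.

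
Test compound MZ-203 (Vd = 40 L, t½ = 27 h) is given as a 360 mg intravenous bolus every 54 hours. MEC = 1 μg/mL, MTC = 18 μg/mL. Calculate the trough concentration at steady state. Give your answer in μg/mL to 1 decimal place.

τ = 54 h = 2 half-lives, so f = (1/2)^2 = 0.25.
Accumulation ratio R = 1/(1 − f) = 1/0.75 = 4/3.
Single-dose peak C₀ = D/Vd = 360/40 = 9 μg/mL.
Steady-state peak Cmax,ss = C₀·R = 9 × 4/3 ≈ 12.000 μg/mL.
Steady-state trough Cmin,ss = Cmax,ss·f ≈ 12.000 × 0.25 ≈ 3.000 μg/mL.
Trough 3.0 μg/mL vs MEC 1 μg/mL: adequate.

3.0 μg/mL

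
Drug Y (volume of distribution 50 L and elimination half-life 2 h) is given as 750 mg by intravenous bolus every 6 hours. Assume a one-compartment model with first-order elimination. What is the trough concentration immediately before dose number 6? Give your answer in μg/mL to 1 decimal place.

2.1 μg/mL

f = (1/2)^(τ/t½) = (1/2)^(6/2) ≈ 0.1250.
C₀ = D/Vd = 750/50 ≈ 15.000 μg/mL.
Before the 6th dose, 5 doses have been given. Superposition: Cmin = C₀·(f + f² + … + f^5).
≈ 15.000 × (0.1250 + 0.0156 + 0.0020 + 0.0002 + 0.0000) ≈ 15.000 × 0.1428 ≈ 2.142 μg/mL.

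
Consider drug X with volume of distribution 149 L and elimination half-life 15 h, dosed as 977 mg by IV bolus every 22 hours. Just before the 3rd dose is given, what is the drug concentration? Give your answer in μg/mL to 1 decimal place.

f = (1/2)^(τ/t½) = (1/2)^(22/15) ≈ 0.3618.
C₀ = D/Vd = 977/149 ≈ 6.557 μg/mL.
Before the 3rd dose, 2 doses have been given. Superposition: Cmin = C₀·(f + f²).
≈ 6.557 × (0.3618 + 0.1309) ≈ 6.557 × 0.4927 ≈ 3.231 μg/mL.

3.2 μg/mL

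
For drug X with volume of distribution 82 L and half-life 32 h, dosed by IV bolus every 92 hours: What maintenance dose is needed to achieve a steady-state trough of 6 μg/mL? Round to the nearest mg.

3117 mg

τ/t½ = 92/32 ≈ 2.875, so f = (1/2)^(92/32) ≈ 0.136313.
Cmin,ss = (D/Vd)·f/(1−f), so D = Cmin,ss·Vd·(1−f)/f.
D = 6 × 82 × (1−f)/f ≈ 6 × 82 × 6.33606 ≈ 3117.34 mg.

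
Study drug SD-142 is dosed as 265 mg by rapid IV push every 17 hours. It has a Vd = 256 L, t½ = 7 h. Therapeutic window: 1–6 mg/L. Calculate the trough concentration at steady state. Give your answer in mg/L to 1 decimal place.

k = ln2/t½ = ln2/7 ≈ 0.099021 h⁻¹; fraction remaining f = e^(−kτ) = e^(−0.099021×17) ≈ 0.1857.
At steady state, accumulation factor R = 1/(1 − e^(−kτ)) ≈ 1.2280.
Each bolus raises the concentration by D/Vd = 265/256 ≈ 1.035 mg/L.
Steady-state peak Cmax,ss = C₀·R ≈ 1.035 × 1.2280 ≈ 1.271 mg/L.
One interval later, Cmin,ss = Cmax,ss·e^(−kτ) ≈ 1.271 × 0.1857 ≈ 0.236 mg/L.
Trough 0.2 mg/L vs MEC 1 mg/L: subtherapeutic.

0.2 mg/L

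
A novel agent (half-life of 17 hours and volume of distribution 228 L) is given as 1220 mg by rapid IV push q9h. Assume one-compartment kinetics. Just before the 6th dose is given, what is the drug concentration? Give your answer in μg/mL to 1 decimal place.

10.1 μg/mL

f = (1/2)^(τ/t½) = (1/2)^(9/17) ≈ 0.6928.
C₀ = D/Vd = 1220/228 ≈ 5.351 μg/mL.
Before the 6th dose, 5 doses have been given. Superposition: Cmin = C₀·(f + f² + … + f^5).
≈ 5.351 × (0.6928 + 0.4800 + 0.3325 + 0.2304 + 0.1596) ≈ 5.351 × 1.8953 ≈ 10.142 μg/mL.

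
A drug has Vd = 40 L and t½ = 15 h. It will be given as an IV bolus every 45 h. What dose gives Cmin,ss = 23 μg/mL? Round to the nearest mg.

τ/t½ = 45/15 ≈ 3, so f = (1/2)^(45/15) ≈ 0.125000.
Cmin,ss = (D/Vd)·f/(1−f), so D = Cmin,ss·Vd·(1−f)/f.
D = 23 × 40 × (1−f)/f ≈ 23 × 40 × 7.00000 ≈ 6440.00 mg.

6440 mg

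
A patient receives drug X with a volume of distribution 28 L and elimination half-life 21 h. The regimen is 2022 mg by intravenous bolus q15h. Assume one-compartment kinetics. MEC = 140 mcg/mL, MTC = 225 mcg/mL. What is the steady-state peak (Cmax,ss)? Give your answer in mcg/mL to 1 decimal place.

184.9 mcg/mL

k = ln2/t½ = ln2/21 ≈ 0.033007 h⁻¹; fraction remaining f = e^(−kτ) = e^(−0.033007×15) ≈ 0.6095.
Accumulation ratio R = 1/(1 − f) ≈ 1/0.3905 ≈ 2.5608.
Single-dose peak C₀ = D/Vd = 2022/28 ≈ 72.214 mcg/mL.
Steady-state peak Cmax,ss = C₀·R ≈ 72.214 × 2.5608 ≈ 184.926 mcg/mL.
Peak 184.9 mcg/mL vs MTC 225 mcg/mL: below toxic threshold.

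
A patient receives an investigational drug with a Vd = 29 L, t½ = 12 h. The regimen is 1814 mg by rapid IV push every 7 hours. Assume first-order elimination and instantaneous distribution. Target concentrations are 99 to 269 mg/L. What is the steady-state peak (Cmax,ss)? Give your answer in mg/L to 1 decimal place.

Over one 7-h interval, 7/12 ≈ 0.58333 half-lives elapse, leaving f ≈ 0.6674 of each dose.
Accumulation ratio R = 1/(1 − f) ≈ 1/0.3326 ≈ 3.0066.
Single-dose peak C₀ = D/Vd = 1814/29 ≈ 62.552 mg/L.
Steady-state peak Cmax,ss = C₀·R ≈ 62.552 × 3.0066 ≈ 188.069 mg/L.
Peak 188.1 mg/L vs MTC 269 mg/L: below toxic threshold.

188.1 mg/L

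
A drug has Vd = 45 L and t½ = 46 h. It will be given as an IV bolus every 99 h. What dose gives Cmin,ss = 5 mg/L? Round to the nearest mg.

775 mg

τ/t½ = 99/46 ≈ 2.1522, so f = (1/2)^(99/46) ≈ 0.224973.
Cmin,ss = (D/Vd)·f/(1−f), so D = Cmin,ss·Vd·(1−f)/f.
D = 5 × 45 × (1−f)/f ≈ 5 × 45 × 3.44498 ≈ 775.12 mg.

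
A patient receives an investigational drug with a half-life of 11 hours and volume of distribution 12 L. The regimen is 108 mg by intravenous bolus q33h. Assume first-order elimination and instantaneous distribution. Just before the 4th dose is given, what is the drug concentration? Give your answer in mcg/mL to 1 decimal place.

f = (1/2)^(τ/t½) = (1/2)^(33/11) ≈ 0.1250.
C₀ = D/Vd = 108/12 ≈ 9.000 mcg/mL.
Before the 4th dose, 3 doses have been given. Superposition: Cmin = C₀·(f + f² + … + f^3).
≈ 9.000 × (0.1250 + 0.0156 + 0.0020) ≈ 9.000 × 0.1426 ≈ 1.283 mcg/mL.

1.3 mcg/mL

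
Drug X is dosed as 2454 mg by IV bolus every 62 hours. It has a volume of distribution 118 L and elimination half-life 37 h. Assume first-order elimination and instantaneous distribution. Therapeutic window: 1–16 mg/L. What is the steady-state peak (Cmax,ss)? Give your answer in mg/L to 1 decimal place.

Over one 62-h interval, 62/37 ≈ 1.6757 half-lives elapse, leaving f ≈ 0.3130 of each dose.
Accumulation ratio R = 1/(1 − f) ≈ 1/0.6870 ≈ 1.4556.
Each bolus raises the concentration by D/Vd = 2454/118 ≈ 20.797 mg/L.
Steady-state peak Cmax,ss = C₀·R ≈ 20.797 × 1.4556 ≈ 30.272 mg/L.
Peak 30.3 mg/L vs MTC 16 mg/L: exceeds toxic threshold.

30.3 mg/L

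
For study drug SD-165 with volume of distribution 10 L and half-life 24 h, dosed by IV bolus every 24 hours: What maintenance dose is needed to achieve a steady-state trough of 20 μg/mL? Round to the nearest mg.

τ/t½ = 24/24 ≈ 1, so f = (1/2)^(24/24) ≈ 0.500000.
Cmin,ss = (D/Vd)·f/(1−f), so D = Cmin,ss·Vd·(1−f)/f.
D = 20 × 10 × (1−f)/f ≈ 20 × 10 × 1.00000 ≈ 200.00 mg.

200 mg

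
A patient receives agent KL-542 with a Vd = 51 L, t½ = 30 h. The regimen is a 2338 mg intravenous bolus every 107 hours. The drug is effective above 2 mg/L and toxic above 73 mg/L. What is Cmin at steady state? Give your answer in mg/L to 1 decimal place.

k = ln2/t½ = ln2/30 ≈ 0.023105 h⁻¹; fraction remaining f = e^(−kτ) = e^(−0.023105×107) ≈ 0.0844.
At steady state, accumulation factor R = 1/(1 − e^(−kτ)) ≈ 1.0922.
Each bolus raises the concentration by D/Vd = 2338/51 ≈ 45.843 mg/L.
Steady-state peak Cmax,ss = C₀·R ≈ 45.843 × 1.0922 ≈ 50.070 mg/L.
Steady-state trough Cmin,ss = Cmax,ss·f ≈ 50.070 × 0.0844 ≈ 4.226 mg/L.
Trough 4.2 mg/L vs MEC 2 mg/L: adequate.

4.2 mg/L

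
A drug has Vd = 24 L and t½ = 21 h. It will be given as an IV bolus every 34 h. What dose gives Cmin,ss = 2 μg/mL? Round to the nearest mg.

τ/t½ = 34/21 ≈ 1.619, so f = (1/2)^(34/21) ≈ 0.325550.
Cmin,ss = (D/Vd)·f/(1−f), so D = Cmin,ss·Vd·(1−f)/f.
D = 2 × 24 × (1−f)/f ≈ 2 × 24 × 2.07172 ≈ 99.44 mg.

99 mg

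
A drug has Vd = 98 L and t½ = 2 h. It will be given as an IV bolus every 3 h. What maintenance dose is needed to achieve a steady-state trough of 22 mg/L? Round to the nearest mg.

3942 mg

τ/t½ = 3/2 ≈ 1.5, so f = (1/2)^(3/2) ≈ 0.353553.
Cmin,ss = (D/Vd)·f/(1−f), so D = Cmin,ss·Vd·(1−f)/f.
D = 22 × 98 × (1−f)/f ≈ 22 × 98 × 1.82843 ≈ 3942.10 mg.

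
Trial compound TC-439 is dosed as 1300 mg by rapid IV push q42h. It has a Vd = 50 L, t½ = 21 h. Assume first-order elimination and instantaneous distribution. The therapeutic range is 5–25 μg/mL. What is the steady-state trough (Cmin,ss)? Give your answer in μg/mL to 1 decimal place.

8.7 μg/mL

τ = 42 h = 2 half-lives, so f = (1/2)^2 = 0.25.
At steady state, R = 1/(1 − 0.25) = 4/3.
Single-dose peak C₀ = D/Vd = 1300/50 = 26 μg/mL.
Steady-state peak Cmax,ss = C₀·R = 26 × 4/3 ≈ 34.667 μg/mL.
Steady-state trough Cmin,ss = Cmax,ss·f ≈ 34.667 × 0.25 ≈ 8.667 μg/mL.
Trough 8.7 μg/mL vs MEC 5 μg/mL: adequate.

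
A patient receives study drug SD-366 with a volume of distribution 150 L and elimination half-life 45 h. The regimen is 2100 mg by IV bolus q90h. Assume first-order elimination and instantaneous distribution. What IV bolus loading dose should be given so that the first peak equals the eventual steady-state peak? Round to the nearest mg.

2800 mg

f = (1/2)^(90/45) ≈ 0.250000; accumulation ratio R = 1/(1−f) ≈ 1.33333.
Loading dose to hit Cmax,ss on first dose: D_load = D_maint·R ≈ 2100 × 1.33333 ≈ 2799.99 mg.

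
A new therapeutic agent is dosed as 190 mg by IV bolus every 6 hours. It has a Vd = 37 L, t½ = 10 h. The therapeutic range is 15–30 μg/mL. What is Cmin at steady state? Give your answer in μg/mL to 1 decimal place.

k = ln2/t½ = ln2/10 ≈ 0.069315 h⁻¹; fraction remaining f = e^(−kτ) = e^(−0.069315×6) ≈ 0.6598.
Single-dose peak C₀ = D/Vd = 190/37 ≈ 5.135 μg/mL.
Steady-state trough Cmin,ss = C₀·f/(1−f) ≈ 5.135 × 0.6598/0.3402 ≈ 9.959 μg/mL.
Trough 10.0 μg/mL vs MEC 15 μg/mL: subtherapeutic.

10.0 μg/mL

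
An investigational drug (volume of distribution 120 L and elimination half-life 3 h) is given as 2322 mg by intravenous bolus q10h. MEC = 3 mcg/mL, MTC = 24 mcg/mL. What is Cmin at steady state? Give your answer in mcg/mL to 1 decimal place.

k = ln2/t½ = ln2/3 ≈ 0.231049 h⁻¹; fraction remaining f = e^(−kτ) = e^(−0.231049×10) ≈ 0.0992.
At steady state, accumulation factor R = 1/(1 − e^(−kτ)) ≈ 1.1101.
Single-dose peak C₀ = D/Vd = 2322/120 ≈ 19.350 mcg/mL.
Steady-state peak Cmax,ss = C₀·R ≈ 19.350 × 1.1101 ≈ 21.480 mcg/mL.
One interval later, Cmin,ss = Cmax,ss·e^(−kτ) ≈ 21.480 × 0.0992 ≈ 2.131 mcg/mL.
Trough 2.1 mcg/mL vs MEC 3 mcg/mL: subtherapeutic.

2.1 mcg/mL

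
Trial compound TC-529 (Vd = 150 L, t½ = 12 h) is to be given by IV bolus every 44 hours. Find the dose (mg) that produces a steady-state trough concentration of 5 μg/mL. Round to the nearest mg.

8774 mg

τ/t½ = 44/12 ≈ 3.6667, so f = (1/2)^(44/12) ≈ 0.078745.
Cmin,ss = (D/Vd)·f/(1−f), so D = Cmin,ss·Vd·(1−f)/f.
D = 5 × 150 × (1−f)/f ≈ 5 × 150 × 11.69922 ≈ 8774.42 mg.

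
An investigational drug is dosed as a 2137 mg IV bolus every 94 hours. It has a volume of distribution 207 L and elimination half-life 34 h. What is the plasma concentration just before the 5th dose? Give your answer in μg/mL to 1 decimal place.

1.8 μg/mL

f = (1/2)^(τ/t½) = (1/2)^(94/34) ≈ 0.1471.
C₀ = D/Vd = 2137/207 ≈ 10.324 μg/mL.
Before the 5th dose, 4 doses have been given. Superposition: Cmin = C₀·(f + f² + … + f^4).
≈ 10.324 × (0.1471 + 0.0216 + 0.0032 + 0.0005) ≈ 10.324 × 0.1724 ≈ 1.780 μg/mL.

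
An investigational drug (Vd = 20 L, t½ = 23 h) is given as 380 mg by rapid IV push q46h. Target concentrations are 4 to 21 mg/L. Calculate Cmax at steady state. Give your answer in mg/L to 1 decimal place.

25.3 mg/L

τ = 46 h = 2 half-lives, so f = (1/2)^2 = 0.25.
At steady state, R = 1/(1 − 0.25) = 4/3.
Single-dose peak C₀ = D/Vd = 380/20 = 19 mg/L.
Steady-state peak Cmax,ss = C₀·R = 19 × 4/3 ≈ 25.333 mg/L.
Peak 25.3 mg/L vs MTC 21 mg/L: exceeds toxic threshold.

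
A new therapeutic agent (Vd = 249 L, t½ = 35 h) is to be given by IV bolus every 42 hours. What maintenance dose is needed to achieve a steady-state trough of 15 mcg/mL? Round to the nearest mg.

4846 mg

τ/t½ = 42/35 ≈ 1.2, so f = (1/2)^(42/35) ≈ 0.435275.
Cmin,ss = (D/Vd)·f/(1−f), so D = Cmin,ss·Vd·(1−f)/f.
D = 15 × 249 × (1−f)/f ≈ 15 × 249 × 1.29740 ≈ 4845.79 mg.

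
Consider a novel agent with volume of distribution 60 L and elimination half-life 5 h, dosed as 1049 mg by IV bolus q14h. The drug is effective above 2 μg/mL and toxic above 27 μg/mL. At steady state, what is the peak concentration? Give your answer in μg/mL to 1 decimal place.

k = ln2/t½ = ln2/5 ≈ 0.138629 h⁻¹; fraction remaining f = e^(−kτ) = e^(−0.138629×14) ≈ 0.1436.
Accumulation ratio R = 1/(1 − f) ≈ 1/0.8564 ≈ 1.1677.
Each bolus raises the concentration by D/Vd = 1049/60 ≈ 17.483 μg/mL.
Steady-state peak Cmax,ss = C₀·R ≈ 17.483 × 1.1677 ≈ 20.415 μg/mL.
Peak 20.4 μg/mL vs MTC 27 μg/mL: below toxic threshold.

20.4 μg/mL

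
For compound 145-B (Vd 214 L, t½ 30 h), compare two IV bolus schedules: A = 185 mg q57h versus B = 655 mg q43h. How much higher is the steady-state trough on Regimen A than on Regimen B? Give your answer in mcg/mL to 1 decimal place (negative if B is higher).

Regimen A: f = (1/2)^(57/30) ≈ 0.2679; Cmin,ss = (185/214)·f/(1−f) ≈ 0.316 mcg/mL.
Regimen B: f = (1/2)^(43/30) ≈ 0.3703; Cmin,ss = (655/214)·f/(1−f) ≈ 1.800 mcg/mL.
Difference ≈ 0.316 − 1.800 ≈ -1.484 mcg/mL.

-1.5 mcg/mL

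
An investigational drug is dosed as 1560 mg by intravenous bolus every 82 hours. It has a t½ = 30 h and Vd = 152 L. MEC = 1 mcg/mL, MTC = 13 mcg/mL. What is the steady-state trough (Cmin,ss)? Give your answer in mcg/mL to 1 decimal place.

1.8 mcg/mL

Over one 82-h interval, 82/30 ≈ 2.7333 half-lives elapse, leaving f ≈ 0.1504 of each dose.
Single-dose peak C₀ = D/Vd = 1560/152 ≈ 10.263 mcg/mL.
Steady-state trough Cmin,ss = C₀·f/(1−f) ≈ 10.263 × 0.1504/0.8496 ≈ 1.817 mcg/mL.
Trough 1.8 mcg/mL vs MEC 1 mcg/mL: adequate.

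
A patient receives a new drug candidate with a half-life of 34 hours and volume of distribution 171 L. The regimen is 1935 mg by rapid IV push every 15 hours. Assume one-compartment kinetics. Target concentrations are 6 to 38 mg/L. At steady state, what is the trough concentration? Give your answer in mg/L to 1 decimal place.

31.6 mg/L

τ/t½ = 15/34 ≈ 0.44118, so fraction remaining f = (1/2)^(15/34) ≈ 0.7365.
Accumulation ratio R = 1/(1 − f) ≈ 1/0.2635 ≈ 3.7951.
Single-dose peak C₀ = D/Vd = 1935/171 ≈ 11.316 mg/L.
Steady-state peak Cmax,ss = C₀·R ≈ 11.316 × 3.7951 ≈ 42.945 mg/L.
Steady-state trough Cmin,ss = Cmax,ss·f ≈ 42.945 × 0.7365 ≈ 31.629 mg/L.
Trough 31.6 mg/L vs MEC 6 mg/L: adequate.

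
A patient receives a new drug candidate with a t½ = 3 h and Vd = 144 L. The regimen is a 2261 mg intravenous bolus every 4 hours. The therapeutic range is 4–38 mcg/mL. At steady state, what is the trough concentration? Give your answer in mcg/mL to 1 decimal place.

10.3 mcg/mL

Over one 4-h interval, 4/3 ≈ 1.3333 half-lives elapse, leaving f ≈ 0.3969 of each dose.
Single-dose peak C₀ = D/Vd = 2261/144 ≈ 15.701 mcg/mL.
Steady-state trough Cmin,ss = C₀·f/(1−f) ≈ 15.701 × 0.3969/0.6031 ≈ 10.333 mcg/mL.
Trough 10.3 mcg/mL vs MEC 4 mcg/mL: adequate.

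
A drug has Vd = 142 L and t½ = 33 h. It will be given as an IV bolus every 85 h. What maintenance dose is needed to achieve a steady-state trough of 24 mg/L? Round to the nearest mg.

τ/t½ = 85/33 ≈ 2.5758, so f = (1/2)^(85/33) ≈ 0.167733.
Cmin,ss = (D/Vd)·f/(1−f), so D = Cmin,ss·Vd·(1−f)/f.
D = 24 × 142 × (1−f)/f ≈ 24 × 142 × 4.96186 ≈ 16910.02 mg.

16910 mg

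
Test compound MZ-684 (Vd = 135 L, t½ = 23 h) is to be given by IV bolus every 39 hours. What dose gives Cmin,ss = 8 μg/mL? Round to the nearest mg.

2418 mg

τ/t½ = 39/23 ≈ 1.6957, so f = (1/2)^(39/23) ≈ 0.308715.
Cmin,ss = (D/Vd)·f/(1−f), so D = Cmin,ss·Vd·(1−f)/f.
D = 8 × 135 × (1−f)/f ≈ 8 × 135 × 2.23923 ≈ 2418.37 mg.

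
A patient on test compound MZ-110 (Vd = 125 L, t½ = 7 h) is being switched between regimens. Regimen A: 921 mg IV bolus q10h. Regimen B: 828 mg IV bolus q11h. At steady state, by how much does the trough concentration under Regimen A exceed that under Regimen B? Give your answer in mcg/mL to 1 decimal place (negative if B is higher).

Regimen A: f = (1/2)^(10/7) ≈ 0.3715; Cmin,ss = (921/125)·f/(1−f) ≈ 4.355 mcg/mL.
Regimen B: f = (1/2)^(11/7) ≈ 0.3365; Cmin,ss = (828/125)·f/(1−f) ≈ 3.359 mcg/mL.
Difference ≈ 4.355 − 3.359 ≈ 0.996 mcg/mL.

1.0 mcg/mL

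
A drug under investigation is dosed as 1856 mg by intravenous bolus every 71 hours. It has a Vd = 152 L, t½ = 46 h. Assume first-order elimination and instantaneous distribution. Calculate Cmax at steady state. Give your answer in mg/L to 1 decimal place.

Over one 71-h interval, 71/46 ≈ 1.5435 half-lives elapse, leaving f ≈ 0.3431 of each dose.
At steady state, accumulation factor R = 1/(1 − e^(−kτ)) ≈ 1.5223.
Single-dose peak C₀ = D/Vd = 1856/152 ≈ 12.211 mg/L.
Cmax,ss = C₀/(1 − f) ≈ 12.211/0.6569 ≈ 18.589 mg/L.

18.6 mg/L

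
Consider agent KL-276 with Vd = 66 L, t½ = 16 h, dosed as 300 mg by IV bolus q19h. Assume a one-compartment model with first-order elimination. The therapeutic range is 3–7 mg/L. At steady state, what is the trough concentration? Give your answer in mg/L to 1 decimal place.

3.6 mg/L

Over one 19-h interval, 19/16 ≈ 1.1875 half-lives elapse, leaving f ≈ 0.4391 of each dose.
Accumulation ratio R = 1/(1 − f) ≈ 1/0.5609 ≈ 1.7828.
Each bolus raises the concentration by D/Vd = 300/66 ≈ 4.545 mg/L.
Steady-state peak Cmax,ss = C₀·R ≈ 4.545 × 1.7828 ≈ 8.103 mg/L.
Steady-state trough Cmin,ss = Cmax,ss·f ≈ 8.103 × 0.4391 ≈ 3.558 mg/L.
Trough 3.6 mg/L vs MEC 3 mg/L: adequate.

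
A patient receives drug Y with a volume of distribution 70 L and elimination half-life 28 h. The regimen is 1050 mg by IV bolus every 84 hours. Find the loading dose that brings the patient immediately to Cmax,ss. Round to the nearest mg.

f = (1/2)^(84/28) ≈ 0.125000; accumulation ratio R = 1/(1−f) ≈ 1.14286.
Loading dose to hit Cmax,ss on first dose: D_load = D_maint·R ≈ 1050 × 1.14286 ≈ 1200.00 mg.

1200 mg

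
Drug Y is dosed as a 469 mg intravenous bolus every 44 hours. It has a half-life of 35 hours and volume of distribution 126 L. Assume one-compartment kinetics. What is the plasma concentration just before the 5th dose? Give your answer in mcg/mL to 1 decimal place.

2.6 mcg/mL

f = (1/2)^(τ/t½) = (1/2)^(44/35) ≈ 0.4184.
C₀ = D/Vd = 469/126 ≈ 3.722 mcg/mL.
Before the 5th dose, 4 doses have been given. Superposition: Cmin = C₀·(f + f² + … + f^4).
≈ 3.722 × (0.4184 + 0.1751 + 0.0732 + 0.0306) ≈ 3.722 × 0.6973 ≈ 2.595 mcg/mL.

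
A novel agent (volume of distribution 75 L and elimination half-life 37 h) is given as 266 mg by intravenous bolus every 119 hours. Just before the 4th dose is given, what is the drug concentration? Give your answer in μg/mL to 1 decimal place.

f = (1/2)^(τ/t½) = (1/2)^(119/37) ≈ 0.1076.
C₀ = D/Vd = 266/75 ≈ 3.547 μg/mL.
Before the 4th dose, 3 doses have been given. Superposition: Cmin = C₀·(f + f² + … + f^3).
≈ 3.547 × (0.1076 + 0.0116 + 0.0012) ≈ 3.547 × 0.1204 ≈ 0.427 μg/mL.

0.4 μg/mL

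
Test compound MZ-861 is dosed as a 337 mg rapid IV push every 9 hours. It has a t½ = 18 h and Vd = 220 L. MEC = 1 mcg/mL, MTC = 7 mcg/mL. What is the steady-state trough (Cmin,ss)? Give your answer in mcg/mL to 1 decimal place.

Over one 9-h interval, 9/18 ≈ 0.5 half-lives elapse, leaving f ≈ 0.7071 of each dose.
At steady state, accumulation factor R = 1/(1 − e^(−kτ)) ≈ 3.4141.
Each bolus raises the concentration by D/Vd = 337/220 ≈ 1.532 mcg/mL.
Steady-state peak Cmax,ss = C₀·R ≈ 1.532 × 3.4141 ≈ 5.230 mcg/mL.
One interval later, Cmin,ss = Cmax,ss·e^(−kτ) ≈ 5.230 × 0.7071 ≈ 3.698 mcg/mL.
Trough 3.7 mcg/mL vs MEC 1 mcg/mL: adequate.

3.7 mcg/mL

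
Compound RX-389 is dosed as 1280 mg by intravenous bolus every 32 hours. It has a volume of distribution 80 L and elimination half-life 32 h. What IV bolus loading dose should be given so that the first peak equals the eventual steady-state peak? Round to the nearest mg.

2560 mg

f = (1/2)^(32/32) ≈ 0.500000; accumulation ratio R = 1/(1−f) ≈ 2.00000.
Loading dose to hit Cmax,ss on first dose: D_load = D_maint·R ≈ 1280 × 2.00000 ≈ 2560.00 mg.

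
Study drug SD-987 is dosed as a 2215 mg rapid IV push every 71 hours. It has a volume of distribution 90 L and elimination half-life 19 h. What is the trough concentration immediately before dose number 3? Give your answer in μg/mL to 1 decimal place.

2.0 μg/mL

f = (1/2)^(τ/t½) = (1/2)^(71/19) ≈ 0.0750.
C₀ = D/Vd = 2215/90 ≈ 24.611 μg/mL.
Before the 3rd dose, 2 doses have been given. Superposition: Cmin = C₀·(f + f²).
≈ 24.611 × (0.0750 + 0.0056) ≈ 24.611 × 0.0806 ≈ 1.984 μg/mL.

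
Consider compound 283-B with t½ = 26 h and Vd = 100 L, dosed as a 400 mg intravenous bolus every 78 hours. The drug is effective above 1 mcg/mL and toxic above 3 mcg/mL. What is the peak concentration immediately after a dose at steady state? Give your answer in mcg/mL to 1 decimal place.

τ = 78 h = 3 half-lives, so f = (1/2)^3 = 0.125.
Accumulation ratio R = 1/(1 − f) = 1/0.875 = 8/7.
Single-dose peak C₀ = D/Vd = 400/100 = 4 mcg/mL.
Steady-state peak Cmax,ss = C₀·R = 4 × 8/7 ≈ 4.571 mcg/mL.
Peak 4.6 mcg/mL vs MTC 3 mcg/mL: exceeds toxic threshold.

4.6 mcg/mL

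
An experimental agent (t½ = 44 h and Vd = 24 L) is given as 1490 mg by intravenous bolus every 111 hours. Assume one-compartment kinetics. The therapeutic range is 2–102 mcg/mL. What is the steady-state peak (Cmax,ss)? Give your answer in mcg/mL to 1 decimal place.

75.2 mcg/mL

τ/t½ = 111/44 ≈ 2.5227, so fraction remaining f = (1/2)^(111/44) ≈ 0.1740.
At steady state, accumulation factor R = 1/(1 − e^(−kτ)) ≈ 1.2107.
Single-dose peak C₀ = D/Vd = 1490/24 ≈ 62.083 mcg/mL.
Cmax,ss = C₀/(1 − f) ≈ 62.083/0.8260 ≈ 75.161 mcg/mL.
Peak 75.2 mcg/mL vs MTC 102 mcg/mL: below toxic threshold.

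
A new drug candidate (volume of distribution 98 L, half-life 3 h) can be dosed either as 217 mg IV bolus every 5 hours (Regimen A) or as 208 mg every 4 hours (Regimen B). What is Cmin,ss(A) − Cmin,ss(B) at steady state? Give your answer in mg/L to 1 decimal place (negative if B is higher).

-0.4 mg/L

Regimen A: f = (1/2)^(5/3) ≈ 0.3150; Cmin,ss = (217/98)·f/(1−f) ≈ 1.018 mg/L.
Regimen B: f = (1/2)^(4/3) ≈ 0.3969; Cmin,ss = (208/98)·f/(1−f) ≈ 1.397 mg/L.
Difference ≈ 1.018 − 1.397 ≈ -0.379 mg/L.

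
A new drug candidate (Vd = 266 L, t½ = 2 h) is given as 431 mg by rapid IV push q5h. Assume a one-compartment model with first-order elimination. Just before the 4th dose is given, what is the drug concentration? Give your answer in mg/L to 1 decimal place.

0.3 mg/L

f = (1/2)^(τ/t½) = (1/2)^(5/2) ≈ 0.1768.
C₀ = D/Vd = 431/266 ≈ 1.620 mg/L.
Before the 4th dose, 3 doses have been given. Superposition: Cmin = C₀·(f + f² + … + f^3).
≈ 1.620 × (0.1768 + 0.0313 + 0.0055) ≈ 1.620 × 0.2136 ≈ 0.346 mg/L.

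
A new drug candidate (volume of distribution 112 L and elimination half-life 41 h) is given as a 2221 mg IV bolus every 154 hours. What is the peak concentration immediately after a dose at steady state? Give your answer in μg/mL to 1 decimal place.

Over one 154-h interval, 154/41 ≈ 3.7561 half-lives elapse, leaving f ≈ 0.0740 of each dose.
Accumulation ratio R = 1/(1 − f) ≈ 1/0.9260 ≈ 1.0799.
Each bolus raises the concentration by D/Vd = 2221/112 ≈ 19.830 μg/mL.
Steady-state peak Cmax,ss = C₀·R ≈ 19.830 × 1.0799 ≈ 21.414 μg/mL.

21.4 μg/mL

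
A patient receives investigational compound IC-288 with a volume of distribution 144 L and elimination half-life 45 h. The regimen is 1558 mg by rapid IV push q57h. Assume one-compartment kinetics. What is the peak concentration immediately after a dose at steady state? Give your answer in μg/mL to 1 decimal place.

18.5 μg/mL

k = ln2/t½ = ln2/45 ≈ 0.015403 h⁻¹; fraction remaining f = e^(−kτ) = e^(−0.015403×57) ≈ 0.4156.
Accumulation ratio R = 1/(1 − f) ≈ 1/0.5844 ≈ 1.7112.
Each bolus raises the concentration by D/Vd = 1558/144 ≈ 10.819 μg/mL.
Cmax,ss = C₀/(1 − f) ≈ 10.819/0.5844 ≈ 18.513 μg/mL.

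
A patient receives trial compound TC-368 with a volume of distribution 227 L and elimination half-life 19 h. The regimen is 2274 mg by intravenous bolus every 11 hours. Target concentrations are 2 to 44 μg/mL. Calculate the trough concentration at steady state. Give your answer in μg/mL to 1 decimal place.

Over one 11-h interval, 11/19 ≈ 0.57895 half-lives elapse, leaving f ≈ 0.6695 of each dose.
Accumulation ratio R = 1/(1 − f) ≈ 1/0.3305 ≈ 3.0257.
Each bolus raises the concentration by D/Vd = 2274/227 ≈ 10.018 μg/mL.
Steady-state peak Cmax,ss = C₀·R ≈ 10.018 × 3.0257 ≈ 30.311 μg/mL.
Steady-state trough Cmin,ss = Cmax,ss·f ≈ 30.311 × 0.6695 ≈ 20.293 μg/mL.
Trough 20.3 μg/mL vs MEC 2 μg/mL: adequate.

20.3 μg/mL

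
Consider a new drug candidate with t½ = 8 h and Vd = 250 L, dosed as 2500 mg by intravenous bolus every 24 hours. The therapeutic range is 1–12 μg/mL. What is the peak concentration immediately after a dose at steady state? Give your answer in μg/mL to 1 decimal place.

τ = 24 h = 3 half-lives, so f = (1/2)^3 = 0.125.
At steady state, R = 1/(1 − 0.125) = 8/7.
Single-dose peak C₀ = D/Vd = 2500/250 = 10 μg/mL.
Steady-state peak Cmax,ss = C₀·R = 10 × 8/7 ≈ 11.429 μg/mL.
Peak 11.4 μg/mL vs MTC 12 μg/mL: below toxic threshold.

11.4 μg/mL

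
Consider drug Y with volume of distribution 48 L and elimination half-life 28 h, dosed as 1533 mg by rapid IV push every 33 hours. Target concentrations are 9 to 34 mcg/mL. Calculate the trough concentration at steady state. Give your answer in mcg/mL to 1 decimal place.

Over one 33-h interval, 33/28 ≈ 1.1786 half-lives elapse, leaving f ≈ 0.4418 of each dose.
At steady state, accumulation factor R = 1/(1 − e^(−kτ)) ≈ 1.7915.
Each bolus raises the concentration by D/Vd = 1533/48 ≈ 31.938 mcg/mL.
Cmax,ss = C₀/(1 − f) ≈ 31.938/0.5582 ≈ 57.216 mcg/mL.
One interval later, Cmin,ss = Cmax,ss·e^(−kτ) ≈ 57.216 × 0.4418 ≈ 25.278 mcg/mL.
Trough 25.3 mcg/mL vs MEC 9 mcg/mL: adequate.

25.3 mcg/mL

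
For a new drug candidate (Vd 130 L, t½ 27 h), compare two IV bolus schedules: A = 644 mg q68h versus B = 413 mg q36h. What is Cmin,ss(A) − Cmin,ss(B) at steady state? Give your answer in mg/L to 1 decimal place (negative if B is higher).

-1.0 mg/L

Regimen A: f = (1/2)^(68/27) ≈ 0.1745; Cmin,ss = (644/130)·f/(1−f) ≈ 1.047 mg/L.
Regimen B: f = (1/2)^(36/27) ≈ 0.3969; Cmin,ss = (413/130)·f/(1−f) ≈ 2.091 mg/L.
Difference ≈ 1.047 − 2.091 ≈ -1.044 mg/L.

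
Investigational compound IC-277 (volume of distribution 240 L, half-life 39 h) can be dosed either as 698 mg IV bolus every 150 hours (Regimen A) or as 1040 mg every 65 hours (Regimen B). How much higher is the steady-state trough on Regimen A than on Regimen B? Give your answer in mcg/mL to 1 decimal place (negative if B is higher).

Regimen A: f = (1/2)^(150/39) ≈ 0.0695; Cmin,ss = (698/240)·f/(1−f) ≈ 0.217 mcg/mL.
Regimen B: f = (1/2)^(65/39) ≈ 0.3150; Cmin,ss = (1040/240)·f/(1−f) ≈ 1.993 mcg/mL.
Difference ≈ 0.217 − 1.993 ≈ -1.776 mcg/mL.

-1.8 mcg/mL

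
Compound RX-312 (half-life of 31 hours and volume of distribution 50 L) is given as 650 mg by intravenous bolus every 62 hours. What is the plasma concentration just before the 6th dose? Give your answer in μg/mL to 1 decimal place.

4.3 μg/mL

f = (1/2)^(τ/t½) = (1/2)^(62/31) ≈ 0.2500.
C₀ = D/Vd = 650/50 ≈ 13.000 μg/mL.
Before the 6th dose, 5 doses have been given. Superposition: Cmin = C₀·(f + f² + … + f^5).
≈ 13.000 × (0.2500 + 0.0625 + 0.0156 + 0.0039 + 0.0010) ≈ 13.000 × 0.3330 ≈ 4.329 μg/mL.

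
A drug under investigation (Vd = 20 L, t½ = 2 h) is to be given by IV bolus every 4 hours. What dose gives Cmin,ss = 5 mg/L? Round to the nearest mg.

300 mg

τ/t½ = 4/2 ≈ 2, so f = (1/2)^(4/2) ≈ 0.250000.
Cmin,ss = (D/Vd)·f/(1−f), so D = Cmin,ss·Vd·(1−f)/f.
D = 5 × 20 × (1−f)/f ≈ 5 × 20 × 3.00000 ≈ 300.00 mg.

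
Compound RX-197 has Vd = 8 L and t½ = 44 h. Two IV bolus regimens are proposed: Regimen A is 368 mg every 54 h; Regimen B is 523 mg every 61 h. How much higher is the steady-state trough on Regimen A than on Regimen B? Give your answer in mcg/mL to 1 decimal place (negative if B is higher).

Regimen A: f = (1/2)^(54/44) ≈ 0.4271; Cmin,ss = (368/8)·f/(1−f) ≈ 34.293 mcg/mL.
Regimen B: f = (1/2)^(61/44) ≈ 0.3825; Cmin,ss = (523/8)·f/(1−f) ≈ 40.495 mcg/mL.
Difference ≈ 34.293 − 40.495 ≈ -6.202 mcg/mL.

-6.2 mcg/mL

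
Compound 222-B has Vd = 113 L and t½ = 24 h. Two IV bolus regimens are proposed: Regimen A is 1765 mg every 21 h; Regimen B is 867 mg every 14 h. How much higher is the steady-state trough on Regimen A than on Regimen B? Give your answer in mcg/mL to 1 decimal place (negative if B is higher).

Regimen A: f = (1/2)^(21/24) ≈ 0.5453; Cmin,ss = (1765/113)·f/(1−f) ≈ 18.732 mcg/mL.
Regimen B: f = (1/2)^(14/24) ≈ 0.6674; Cmin,ss = (867/113)·f/(1−f) ≈ 15.396 mcg/mL.
Difference ≈ 18.732 − 15.396 ≈ 3.336 mcg/mL.

3.3 mcg/mL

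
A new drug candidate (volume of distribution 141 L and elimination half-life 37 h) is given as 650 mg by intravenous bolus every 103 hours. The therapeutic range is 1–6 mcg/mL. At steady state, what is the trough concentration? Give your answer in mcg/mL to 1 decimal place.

0.8 mcg/mL

Over one 103-h interval, 103/37 ≈ 2.7838 half-lives elapse, leaving f ≈ 0.1452 of each dose.
Each bolus raises the concentration by D/Vd = 650/141 ≈ 4.610 mcg/mL.
Steady-state trough Cmin,ss = C₀·f/(1−f) ≈ 4.610 × 0.1452/0.8548 ≈ 0.783 mcg/mL.
Trough 0.8 mcg/mL vs MEC 1 mcg/mL: subtherapeutic.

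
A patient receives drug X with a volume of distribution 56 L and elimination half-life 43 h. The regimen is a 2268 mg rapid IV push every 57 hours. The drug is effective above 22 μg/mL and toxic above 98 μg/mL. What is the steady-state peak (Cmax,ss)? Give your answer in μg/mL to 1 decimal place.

67.4 μg/mL

Over one 57-h interval, 57/43 ≈ 1.3256 half-lives elapse, leaving f ≈ 0.3990 of each dose.
Accumulation ratio R = 1/(1 − f) ≈ 1/0.6010 ≈ 1.6639.
Each bolus raises the concentration by D/Vd = 2268/56 ≈ 40.500 μg/mL.
Steady-state peak Cmax,ss = C₀·R ≈ 40.500 × 1.6639 ≈ 67.388 μg/mL.
Peak 67.4 μg/mL vs MTC 98 μg/mL: below toxic threshold.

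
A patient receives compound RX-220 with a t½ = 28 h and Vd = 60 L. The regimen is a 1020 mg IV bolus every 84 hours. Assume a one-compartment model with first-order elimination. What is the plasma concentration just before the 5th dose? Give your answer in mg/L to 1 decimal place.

f = (1/2)^(τ/t½) = (1/2)^(84/28) ≈ 0.1250.
C₀ = D/Vd = 1020/60 ≈ 17.000 mg/L.
Before the 5th dose, 4 doses have been given. Superposition: Cmin = C₀·(f + f² + … + f^4).
≈ 17.000 × (0.1250 + 0.0156 + 0.0020 + 0.0002) ≈ 17.000 × 0.1428 ≈ 2.428 mg/L.

2.4 mg/L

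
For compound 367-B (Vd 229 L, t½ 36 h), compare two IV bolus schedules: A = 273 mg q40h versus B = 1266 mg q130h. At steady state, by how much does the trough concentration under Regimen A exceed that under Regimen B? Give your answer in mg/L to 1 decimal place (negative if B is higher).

0.5 mg/L

Regimen A: f = (1/2)^(40/36) ≈ 0.4629; Cmin,ss = (273/229)·f/(1−f) ≈ 1.027 mg/L.
Regimen B: f = (1/2)^(130/36) ≈ 0.0818; Cmin,ss = (1266/229)·f/(1−f) ≈ 0.493 mg/L.
Difference ≈ 1.027 − 0.493 ≈ 0.534 mg/L.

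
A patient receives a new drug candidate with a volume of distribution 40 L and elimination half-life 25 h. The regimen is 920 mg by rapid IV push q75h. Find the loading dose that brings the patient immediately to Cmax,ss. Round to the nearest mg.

f = (1/2)^(75/25) ≈ 0.125000; accumulation ratio R = 1/(1−f) ≈ 1.14286.
Loading dose to hit Cmax,ss on first dose: D_load = D_maint·R ≈ 920 × 1.14286 ≈ 1051.43 mg.

1051 mg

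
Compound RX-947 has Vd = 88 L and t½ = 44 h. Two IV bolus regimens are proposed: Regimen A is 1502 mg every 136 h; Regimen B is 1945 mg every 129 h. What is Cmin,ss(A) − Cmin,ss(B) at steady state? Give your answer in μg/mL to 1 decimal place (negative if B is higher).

Regimen A: f = (1/2)^(136/44) ≈ 0.1174; Cmin,ss = (1502/88)·f/(1−f) ≈ 2.270 μg/mL.
Regimen B: f = (1/2)^(129/44) ≈ 0.1310; Cmin,ss = (1945/88)·f/(1−f) ≈ 3.332 μg/mL.
Difference ≈ 2.270 − 3.332 ≈ -1.062 μg/mL.

-1.1 μg/mL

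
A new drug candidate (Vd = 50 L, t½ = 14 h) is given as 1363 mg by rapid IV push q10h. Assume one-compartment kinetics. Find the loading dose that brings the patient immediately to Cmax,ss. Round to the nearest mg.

3490 mg

f = (1/2)^(10/14) ≈ 0.609507; accumulation ratio R = 1/(1−f) ≈ 2.56087.
Loading dose to hit Cmax,ss on first dose: D_load = D_maint·R ≈ 1363 × 2.56087 ≈ 3490.47 mg.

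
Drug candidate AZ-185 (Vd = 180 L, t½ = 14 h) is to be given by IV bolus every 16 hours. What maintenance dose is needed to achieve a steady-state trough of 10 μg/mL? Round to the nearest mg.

2175 mg

τ/t½ = 16/14 ≈ 1.1429, so f = (1/2)^(16/14) ≈ 0.452862.
Cmin,ss = (D/Vd)·f/(1−f), so D = Cmin,ss·Vd·(1−f)/f.
D = 10 × 180 × (1−f)/f ≈ 10 × 180 × 1.20818 ≈ 2174.72 mg.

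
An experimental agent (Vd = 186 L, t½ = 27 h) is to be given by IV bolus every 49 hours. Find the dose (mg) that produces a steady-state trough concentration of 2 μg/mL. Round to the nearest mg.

τ/t½ = 49/27 ≈ 1.8148, so f = (1/2)^(49/27) ≈ 0.284241.
Cmin,ss = (D/Vd)·f/(1−f), so D = Cmin,ss·Vd·(1−f)/f.
D = 2 × 186 × (1−f)/f ≈ 2 × 186 × 2.51814 ≈ 936.75 mg.

937 mg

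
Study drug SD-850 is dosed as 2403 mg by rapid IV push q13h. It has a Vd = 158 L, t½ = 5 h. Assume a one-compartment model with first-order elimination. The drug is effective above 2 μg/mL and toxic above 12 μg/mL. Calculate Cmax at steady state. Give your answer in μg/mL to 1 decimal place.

Over one 13-h interval, 13/5 ≈ 2.6 half-lives elapse, leaving f ≈ 0.1649 of each dose.
At steady state, accumulation factor R = 1/(1 − e^(−kτ)) ≈ 1.1975.
Single-dose peak C₀ = D/Vd = 2403/158 ≈ 15.209 μg/mL.
Steady-state peak Cmax,ss = C₀·R ≈ 15.209 × 1.1975 ≈ 18.213 μg/mL.
Peak 18.2 μg/mL vs MTC 12 μg/mL: exceeds toxic threshold.

18.2 μg/mL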